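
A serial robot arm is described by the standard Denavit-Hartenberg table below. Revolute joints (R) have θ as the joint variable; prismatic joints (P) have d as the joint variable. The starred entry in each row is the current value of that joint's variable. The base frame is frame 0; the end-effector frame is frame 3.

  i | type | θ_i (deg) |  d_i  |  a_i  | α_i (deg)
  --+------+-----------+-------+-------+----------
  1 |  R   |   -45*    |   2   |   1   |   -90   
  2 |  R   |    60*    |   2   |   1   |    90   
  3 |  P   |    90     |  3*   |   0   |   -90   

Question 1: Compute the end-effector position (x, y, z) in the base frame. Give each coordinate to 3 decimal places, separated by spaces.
after link 1: o_1 = (0.7071, -0.7071, 2.0000)
after link 2: o_2 = (2.4749, 0.3536, 1.1340)
after link 3: o_3 = (4.3120, -1.4836, 2.6340)

4.312 -1.484 2.634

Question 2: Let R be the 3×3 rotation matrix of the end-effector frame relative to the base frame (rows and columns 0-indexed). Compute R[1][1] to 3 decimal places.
0.612

End-effector y-axis (col 1 of R) = (-0.6124,0.6124,-0.5000)
R[1][1] = 0.6124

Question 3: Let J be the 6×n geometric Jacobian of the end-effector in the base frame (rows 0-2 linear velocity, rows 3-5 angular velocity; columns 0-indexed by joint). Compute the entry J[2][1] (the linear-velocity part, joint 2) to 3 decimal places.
-3.098

axis z_1 = (0.7071,0.7071,0.0000); lever o_n−o_1 = (3.6049,-0.7765,0.6340)
cross product → J_v[:, 1] = (0.4483,-0.4483,-3.0981)
J_ω[:, 1] = z_1
entry J[2][1] = -3.0981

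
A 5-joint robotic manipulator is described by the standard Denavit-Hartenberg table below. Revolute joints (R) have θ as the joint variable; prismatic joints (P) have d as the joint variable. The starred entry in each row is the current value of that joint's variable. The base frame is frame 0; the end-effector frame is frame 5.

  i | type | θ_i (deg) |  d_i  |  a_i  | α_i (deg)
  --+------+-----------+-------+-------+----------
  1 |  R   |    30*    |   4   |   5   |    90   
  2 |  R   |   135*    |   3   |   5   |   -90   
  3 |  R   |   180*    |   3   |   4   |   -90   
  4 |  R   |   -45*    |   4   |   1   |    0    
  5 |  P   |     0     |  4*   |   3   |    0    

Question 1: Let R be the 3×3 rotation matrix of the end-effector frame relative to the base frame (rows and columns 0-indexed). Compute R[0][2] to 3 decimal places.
0.500

End-effector z-axis (col 2 of R) = (0.5000,-0.8660,-0.0000)
R[0][2] = 0.5000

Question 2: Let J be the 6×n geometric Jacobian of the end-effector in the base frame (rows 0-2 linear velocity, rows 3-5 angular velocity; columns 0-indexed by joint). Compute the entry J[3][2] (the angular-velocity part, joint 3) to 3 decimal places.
axis z_2 = (-0.6124,-0.3536,-0.7071); lever o_n−o_2 = (4.6124,-6.5746,-8.9497)
cross product → J_v[:, 2] = (-1.4848,-8.7420,5.6569)
J_ω[:, 2] = z_2
entry J[3][2] = -0.6124

-0.612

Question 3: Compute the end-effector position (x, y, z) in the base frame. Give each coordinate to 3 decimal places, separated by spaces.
after link 1: o_1 = (4.3301, 2.5000, 4.0000)
after link 2: o_2 = (2.7683, -1.8658, 7.5355)
after link 3: o_3 = (3.3806, -1.5123, 2.5858)
after link 4: o_4 = (5.3806, -4.9764, 1.5858)
after link 5: o_5 = (7.3806, -8.4405, -1.4142)

7.381 -8.440 -1.414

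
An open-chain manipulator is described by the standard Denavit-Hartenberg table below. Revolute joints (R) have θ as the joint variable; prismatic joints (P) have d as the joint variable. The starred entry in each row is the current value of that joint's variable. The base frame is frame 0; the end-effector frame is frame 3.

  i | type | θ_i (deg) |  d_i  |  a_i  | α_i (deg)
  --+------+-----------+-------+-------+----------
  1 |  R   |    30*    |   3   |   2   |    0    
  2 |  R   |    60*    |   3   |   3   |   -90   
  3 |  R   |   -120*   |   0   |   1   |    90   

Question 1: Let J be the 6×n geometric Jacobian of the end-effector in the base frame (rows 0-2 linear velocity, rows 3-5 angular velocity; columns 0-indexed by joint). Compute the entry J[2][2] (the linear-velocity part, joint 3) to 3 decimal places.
0.500

axis z_2 = (-1.0000,0.0000,0.0000); lever o_n−o_2 = (0.0000,-0.5000,0.8660)
cross product → J_v[:, 2] = (0.0000,0.8660,0.5000)
J_ω[:, 2] = z_2
entry J[2][2] = 0.5000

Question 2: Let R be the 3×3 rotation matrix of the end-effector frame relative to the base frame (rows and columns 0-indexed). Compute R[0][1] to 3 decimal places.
End-effector y-axis (col 1 of R) = (-1.0000,0.0000,0.0000)
R[0][1] = -1.0000

-1.000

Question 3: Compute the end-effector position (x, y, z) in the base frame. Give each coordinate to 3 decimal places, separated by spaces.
after link 1: o_1 = (1.7321, 1.0000, 3.0000)
after link 2: o_2 = (1.7321, 4.0000, 6.0000)
after link 3: o_3 = (1.7321, 3.5000, 6.8660)

1.732 3.500 6.866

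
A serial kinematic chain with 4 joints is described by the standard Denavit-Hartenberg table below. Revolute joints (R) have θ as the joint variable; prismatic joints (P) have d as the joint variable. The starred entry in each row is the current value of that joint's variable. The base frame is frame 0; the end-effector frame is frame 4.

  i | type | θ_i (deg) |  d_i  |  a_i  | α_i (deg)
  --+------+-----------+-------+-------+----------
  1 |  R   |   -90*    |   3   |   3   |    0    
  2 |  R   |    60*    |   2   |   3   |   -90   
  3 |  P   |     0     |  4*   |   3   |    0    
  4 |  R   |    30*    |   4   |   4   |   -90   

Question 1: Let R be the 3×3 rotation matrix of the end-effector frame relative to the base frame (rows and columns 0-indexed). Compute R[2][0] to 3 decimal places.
End-effector x-axis (col 0 of R) = (0.7500,-0.4330,-0.5000)
R[2][0] = -0.5000

-0.500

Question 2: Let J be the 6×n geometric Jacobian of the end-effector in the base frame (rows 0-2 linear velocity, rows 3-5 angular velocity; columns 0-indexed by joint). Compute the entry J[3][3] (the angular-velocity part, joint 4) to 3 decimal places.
0.500

axis z_3 = (0.5000,0.8660,0.0000); lever o_n−o_3 = (5.0000,1.7321,-2.0000)
cross product → J_v[:, 3] = (-1.7321,1.0000,-3.4641)
J_ω[:, 3] = z_3
entry J[3][3] = 0.5000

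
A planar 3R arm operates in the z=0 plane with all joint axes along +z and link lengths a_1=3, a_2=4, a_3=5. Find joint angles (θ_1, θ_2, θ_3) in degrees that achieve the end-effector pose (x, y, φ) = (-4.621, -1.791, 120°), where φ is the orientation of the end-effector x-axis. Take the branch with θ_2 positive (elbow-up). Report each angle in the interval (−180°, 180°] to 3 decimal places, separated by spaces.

-135.005 45.013 -150.007

wrist centre = target − a_3·(cos φ, sin φ) = (-2.1210, -6.1211)
cos θ_2 = (41.9668−3²−4²)/(2·3·4) = 0.7070; θ_2 = 45.0126° (elbow-up)
β = atan2(-6.1211,-2.1210) = -109.1114°; ψ = atan2(2.8290,5.8278) = 25.8938°
θ_1 = β − ψ = -135.0052°
θ_3 = φ − θ_1 − θ_2 = -150.0074° (wrapped to (-180°,180°])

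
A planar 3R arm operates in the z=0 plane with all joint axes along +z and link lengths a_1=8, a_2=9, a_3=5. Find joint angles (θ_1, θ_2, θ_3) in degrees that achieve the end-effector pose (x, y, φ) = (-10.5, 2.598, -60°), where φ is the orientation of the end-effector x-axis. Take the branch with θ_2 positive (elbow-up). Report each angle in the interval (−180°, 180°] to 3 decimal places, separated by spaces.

wrist centre = target − a_3·(cos φ, sin φ) = (-13.0000, 6.9281)
cos θ_2 = (216.9989−8²−9²)/(2·8·9) = 0.5000; θ_2 = 60.0005° (elbow-up)
β = atan2(6.9281,-13.0000) = 151.9454°; ψ = atan2(7.7943,12.4999) = 31.9454°
θ_1 = β − ψ = 120.0000°
θ_3 = φ − θ_1 − θ_2 = 119.9995° (wrapped to (-180°,180°])

120.000 60.000 120.000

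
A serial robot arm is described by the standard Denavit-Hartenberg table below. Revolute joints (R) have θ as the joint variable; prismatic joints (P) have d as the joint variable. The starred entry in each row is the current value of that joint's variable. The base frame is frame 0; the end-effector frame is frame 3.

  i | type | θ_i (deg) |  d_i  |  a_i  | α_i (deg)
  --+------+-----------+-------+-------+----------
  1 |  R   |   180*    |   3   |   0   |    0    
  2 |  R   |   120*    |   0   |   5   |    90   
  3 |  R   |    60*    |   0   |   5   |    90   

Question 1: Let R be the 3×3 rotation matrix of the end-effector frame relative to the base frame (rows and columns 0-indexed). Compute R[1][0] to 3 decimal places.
-0.433

End-effector x-axis (col 0 of R) = (0.2500,-0.4330,0.8660)
R[1][0] = -0.4330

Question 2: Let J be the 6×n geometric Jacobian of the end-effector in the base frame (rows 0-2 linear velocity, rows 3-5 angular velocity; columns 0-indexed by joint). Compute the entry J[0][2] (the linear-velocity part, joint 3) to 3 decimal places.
axis z_2 = (-0.8660,-0.5000,0.0000); lever o_n−o_2 = (1.2500,-2.1651,4.3301)
cross product → J_v[:, 2] = (-2.1651,3.7500,2.5000)
J_ω[:, 2] = z_2
entry J[0][2] = -2.1651

-2.165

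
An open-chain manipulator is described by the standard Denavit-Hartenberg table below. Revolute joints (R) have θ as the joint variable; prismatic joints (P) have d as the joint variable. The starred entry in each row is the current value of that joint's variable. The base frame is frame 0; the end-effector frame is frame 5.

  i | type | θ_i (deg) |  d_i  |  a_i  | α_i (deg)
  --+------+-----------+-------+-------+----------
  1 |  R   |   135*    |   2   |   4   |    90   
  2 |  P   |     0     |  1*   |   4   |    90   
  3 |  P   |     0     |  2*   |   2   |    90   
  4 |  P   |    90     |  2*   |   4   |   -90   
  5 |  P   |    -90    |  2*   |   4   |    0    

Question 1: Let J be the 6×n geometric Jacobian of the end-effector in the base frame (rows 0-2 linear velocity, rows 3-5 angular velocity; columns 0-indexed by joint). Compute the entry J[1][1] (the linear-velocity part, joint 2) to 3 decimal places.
0.707

prismatic axis z_1 = (0.7071,0.7071,0.0000)
J_v[:, 1] = z_1; J_ω[:, 1] = (0,0,0)
entry J[1][1] = 0.7071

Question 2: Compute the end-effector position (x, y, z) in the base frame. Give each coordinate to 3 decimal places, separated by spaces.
after link 1: o_1 = (-2.8284, 2.8284, 2.0000)
after link 2: o_2 = (-4.9497, 6.3640, 2.0000)
after link 3: o_3 = (-6.3640, 7.7782, 0.0000)
after link 4: o_4 = (-7.7782, 6.3640, -4.0000)
after link 5: o_5 = (-9.1924, 2.1213, -4.0000)

-9.192 2.121 -4.000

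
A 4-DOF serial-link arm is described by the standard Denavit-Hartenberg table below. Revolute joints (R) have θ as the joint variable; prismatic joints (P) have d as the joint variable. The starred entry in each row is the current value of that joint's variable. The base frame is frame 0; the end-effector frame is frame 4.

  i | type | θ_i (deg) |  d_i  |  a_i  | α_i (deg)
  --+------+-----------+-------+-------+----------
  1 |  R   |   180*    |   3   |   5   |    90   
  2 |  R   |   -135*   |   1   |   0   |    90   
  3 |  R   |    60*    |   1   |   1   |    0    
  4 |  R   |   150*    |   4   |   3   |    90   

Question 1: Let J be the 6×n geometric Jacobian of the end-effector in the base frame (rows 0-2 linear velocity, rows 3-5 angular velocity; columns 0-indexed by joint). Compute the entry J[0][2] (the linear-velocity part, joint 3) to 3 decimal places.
axis z_2 = (0.7071,-0.0000,0.7071); lever o_n−o_2 = (2.0520,-0.6340,5.0191)
cross product → J_v[:, 2] = (0.4483,-2.0981,-0.4483)
J_ω[:, 2] = z_2
entry J[0][2] = 0.4483

0.448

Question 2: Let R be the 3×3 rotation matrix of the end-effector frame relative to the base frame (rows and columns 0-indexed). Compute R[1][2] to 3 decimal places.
0.866

End-effector z-axis (col 2 of R) = (-0.3536,0.8660,0.3536)
R[1][2] = 0.8660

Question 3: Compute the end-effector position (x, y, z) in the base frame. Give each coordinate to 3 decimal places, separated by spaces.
-2.948 0.366 8.019

after link 1: o_1 = (-5.0000, 0.0000, 3.0000)
after link 2: o_2 = (-5.0000, 1.0000, 3.0000)
after link 3: o_3 = (-3.9393, 1.8660, 3.3536)
after link 4: o_4 = (-2.9480, 0.3660, 8.0191)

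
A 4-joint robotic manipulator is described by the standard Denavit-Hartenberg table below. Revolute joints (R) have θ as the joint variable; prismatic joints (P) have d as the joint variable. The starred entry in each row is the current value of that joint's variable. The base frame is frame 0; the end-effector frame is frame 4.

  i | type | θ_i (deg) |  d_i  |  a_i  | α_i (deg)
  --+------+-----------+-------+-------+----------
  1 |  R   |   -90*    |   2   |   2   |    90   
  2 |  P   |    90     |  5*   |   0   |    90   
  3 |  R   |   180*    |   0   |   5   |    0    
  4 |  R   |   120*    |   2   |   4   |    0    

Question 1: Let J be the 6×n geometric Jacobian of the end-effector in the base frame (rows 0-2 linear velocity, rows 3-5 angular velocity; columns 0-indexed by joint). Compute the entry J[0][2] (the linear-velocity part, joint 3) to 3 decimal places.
3.000

axis z_2 = (-0.0000,-1.0000,-0.0000); lever o_n−o_2 = (3.4641,-2.0000,-3.0000)
cross product → J_v[:, 2] = (3.0000,-0.0000,3.4641)
J_ω[:, 2] = z_2
entry J[0][2] = 3.0000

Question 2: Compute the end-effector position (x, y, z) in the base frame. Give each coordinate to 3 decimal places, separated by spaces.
-1.536 -4.000 -1.000

after link 1: o_1 = (0.0000, -2.0000, 2.0000)
after link 2: o_2 = (-5.0000, -2.0000, 2.0000)
after link 3: o_3 = (-5.0000, -2.0000, -3.0000)
after link 4: o_4 = (-1.5359, -4.0000, -1.0000)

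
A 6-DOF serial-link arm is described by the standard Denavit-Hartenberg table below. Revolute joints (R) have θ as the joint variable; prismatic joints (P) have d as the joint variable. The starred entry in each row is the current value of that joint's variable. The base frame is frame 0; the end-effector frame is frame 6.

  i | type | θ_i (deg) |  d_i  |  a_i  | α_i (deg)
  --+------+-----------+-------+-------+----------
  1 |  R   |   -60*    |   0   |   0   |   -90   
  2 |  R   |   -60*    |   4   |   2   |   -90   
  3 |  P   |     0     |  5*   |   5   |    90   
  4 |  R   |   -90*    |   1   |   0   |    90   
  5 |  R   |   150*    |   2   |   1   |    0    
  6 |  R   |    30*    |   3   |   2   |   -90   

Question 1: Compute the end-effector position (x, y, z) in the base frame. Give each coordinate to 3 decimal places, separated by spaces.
after link 1: o_1 = (0.0000, 0.0000, 0.0000)
after link 2: o_2 = (3.9641, 1.1340, 1.7321)
after link 3: o_3 = (7.3792, -4.7811, 3.5622)
after link 4: o_4 = (8.2452, -4.2811, 3.5622)
after link 5: o_5 = (8.5532, -3.8146, 1.3971)
after link 6: o_6 = (8.6692, -4.0155, -2.2010)

8.669 -4.016 -2.201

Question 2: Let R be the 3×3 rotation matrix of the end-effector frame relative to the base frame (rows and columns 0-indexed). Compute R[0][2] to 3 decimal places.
-0.866

End-effector z-axis (col 2 of R) = (-0.8660,-0.5000,-0.0000)
R[0][2] = -0.8660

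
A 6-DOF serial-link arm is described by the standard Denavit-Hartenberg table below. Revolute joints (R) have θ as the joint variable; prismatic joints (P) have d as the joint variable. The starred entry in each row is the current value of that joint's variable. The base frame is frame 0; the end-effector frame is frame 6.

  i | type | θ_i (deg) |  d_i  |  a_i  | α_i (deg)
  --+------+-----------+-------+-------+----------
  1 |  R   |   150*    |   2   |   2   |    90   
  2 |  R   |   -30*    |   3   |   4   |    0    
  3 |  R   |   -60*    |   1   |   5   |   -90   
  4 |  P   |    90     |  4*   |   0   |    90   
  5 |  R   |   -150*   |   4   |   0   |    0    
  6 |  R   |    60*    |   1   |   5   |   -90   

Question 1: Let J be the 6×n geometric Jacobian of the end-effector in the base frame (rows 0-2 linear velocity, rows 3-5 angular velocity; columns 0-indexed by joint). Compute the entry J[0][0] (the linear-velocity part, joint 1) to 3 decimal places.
-5.696

axis z_0 = ẑ; lever o_n−o_0 = (-1.8660,5.6962,-10.0000)
cross product → J_v[:, 0] = (-5.6962,-1.8660,0.0000)
J_ω[:, 0] = z_0
entry J[0][0] = -5.6962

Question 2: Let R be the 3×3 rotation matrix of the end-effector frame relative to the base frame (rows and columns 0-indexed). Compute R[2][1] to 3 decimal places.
1.000

End-effector y-axis (col 1 of R) = (0.0000,-0.0000,1.0000)
R[2][1] = 1.0000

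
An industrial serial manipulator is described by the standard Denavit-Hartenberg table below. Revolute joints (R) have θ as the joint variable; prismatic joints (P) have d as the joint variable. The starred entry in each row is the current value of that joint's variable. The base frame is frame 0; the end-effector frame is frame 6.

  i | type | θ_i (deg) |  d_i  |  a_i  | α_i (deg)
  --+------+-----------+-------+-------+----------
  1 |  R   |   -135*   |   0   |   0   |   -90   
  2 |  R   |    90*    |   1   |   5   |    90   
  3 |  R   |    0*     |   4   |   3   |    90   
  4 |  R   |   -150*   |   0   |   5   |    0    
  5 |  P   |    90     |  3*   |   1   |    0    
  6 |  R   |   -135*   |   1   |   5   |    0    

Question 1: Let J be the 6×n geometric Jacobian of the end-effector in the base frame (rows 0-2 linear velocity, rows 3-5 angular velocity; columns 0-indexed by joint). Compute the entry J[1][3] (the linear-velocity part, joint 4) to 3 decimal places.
axis z_3 = (-0.7071,0.7071,-0.0000); lever o_n−o_3 = (-1.3634,4.2935,8.6598)
cross product → J_v[:, 3] = (6.1234,6.1234,-2.0719)
J_ω[:, 3] = z_3
entry J[1][3] = 6.1234

6.123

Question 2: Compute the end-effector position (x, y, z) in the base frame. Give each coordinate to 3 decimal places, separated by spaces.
-3.485 0.758 0.660

after link 1: o_1 = (0.0000, 0.0000, 0.0000)
after link 2: o_2 = (0.7071, -0.7071, -5.0000)
after link 3: o_3 = (-2.1213, -3.5355, -8.0000)
after link 4: o_4 = (-0.3536, -1.7678, -3.6699)
after link 5: o_5 = (-1.8625, 0.9659, -4.1699)
after link 6: o_6 = (-3.4847, 0.7580, 0.6598)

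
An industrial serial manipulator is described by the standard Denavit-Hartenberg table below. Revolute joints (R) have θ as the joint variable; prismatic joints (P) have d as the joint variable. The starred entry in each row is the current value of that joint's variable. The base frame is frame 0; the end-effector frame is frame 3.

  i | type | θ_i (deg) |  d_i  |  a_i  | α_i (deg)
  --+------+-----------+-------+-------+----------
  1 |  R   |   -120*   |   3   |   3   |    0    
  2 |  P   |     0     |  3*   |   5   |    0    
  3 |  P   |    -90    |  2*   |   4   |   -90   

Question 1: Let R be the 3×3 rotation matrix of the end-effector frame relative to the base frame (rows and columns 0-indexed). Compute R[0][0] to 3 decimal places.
-0.866

End-effector x-axis (col 0 of R) = (-0.8660,0.5000,0.0000)
R[0][0] = -0.8660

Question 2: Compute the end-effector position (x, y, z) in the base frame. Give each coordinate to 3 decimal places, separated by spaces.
after link 1: o_1 = (-1.5000, -2.5981, 3.0000)
after link 2: o_2 = (-4.0000, -6.9282, 6.0000)
after link 3: o_3 = (-7.4641, -4.9282, 8.0000)

-7.464 -4.928 8.000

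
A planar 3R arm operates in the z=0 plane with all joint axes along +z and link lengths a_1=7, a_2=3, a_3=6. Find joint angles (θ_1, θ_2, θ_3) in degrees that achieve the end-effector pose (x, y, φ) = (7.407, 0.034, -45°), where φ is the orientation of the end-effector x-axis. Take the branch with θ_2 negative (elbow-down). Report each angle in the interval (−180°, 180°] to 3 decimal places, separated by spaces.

wrist centre = target − a_3·(cos φ, sin φ) = (3.1644, 4.2766)
cos θ_2 = (28.3028−7²−3²)/(2·7·3) = -0.7071; θ_2 = -134.9975° (elbow-down)
β = atan2(4.2766,3.1644) = 53.5016°; ψ = atan2(-2.1214,4.8788) = -23.5006°
θ_1 = β − ψ = 77.0023°
θ_3 = φ − θ_1 − θ_2 = 12.9952° (wrapped to (-180°,180°])

77.002 -134.997 12.995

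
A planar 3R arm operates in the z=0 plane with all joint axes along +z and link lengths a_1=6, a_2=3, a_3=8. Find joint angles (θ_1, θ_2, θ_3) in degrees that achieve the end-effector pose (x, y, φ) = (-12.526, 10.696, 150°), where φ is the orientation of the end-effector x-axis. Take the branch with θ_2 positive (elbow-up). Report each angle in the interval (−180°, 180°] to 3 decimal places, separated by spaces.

wrist centre = target − a_3·(cos φ, sin φ) = (-5.5978, 6.6960)
cos θ_2 = (76.1717−6²−3²)/(2·6·3) = 0.8659; θ_2 = 30.0165° (elbow-up)
β = atan2(6.6960,-5.5978) = 129.8953°; ψ = atan2(1.5007,8.5976) = 9.9014°
θ_1 = β − ψ = 119.9939°
θ_3 = φ − θ_1 − θ_2 = -0.0104° (wrapped to (-180°,180°])

119.994 30.016 -0.010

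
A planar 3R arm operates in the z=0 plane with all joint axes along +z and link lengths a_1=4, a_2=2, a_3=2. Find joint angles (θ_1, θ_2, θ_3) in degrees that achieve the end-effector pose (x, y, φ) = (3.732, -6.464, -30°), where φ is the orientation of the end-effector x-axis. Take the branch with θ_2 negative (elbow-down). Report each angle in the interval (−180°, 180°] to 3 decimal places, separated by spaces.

-59.997 -30.009 60.006

wrist centre = target − a_3·(cos φ, sin φ) = (1.9999, -5.4640)
cos θ_2 = (33.8551−4²−2²)/(2·4·2) = 0.8659; θ_2 = -30.0094° (elbow-down)
β = atan2(-5.4640,1.9999) = -69.8962°; ψ = atan2(-1.0003,5.7319) = -9.8991°
θ_1 = β − ψ = -59.9971°
θ_3 = φ − θ_1 − θ_2 = 60.0065° (wrapped to (-180°,180°])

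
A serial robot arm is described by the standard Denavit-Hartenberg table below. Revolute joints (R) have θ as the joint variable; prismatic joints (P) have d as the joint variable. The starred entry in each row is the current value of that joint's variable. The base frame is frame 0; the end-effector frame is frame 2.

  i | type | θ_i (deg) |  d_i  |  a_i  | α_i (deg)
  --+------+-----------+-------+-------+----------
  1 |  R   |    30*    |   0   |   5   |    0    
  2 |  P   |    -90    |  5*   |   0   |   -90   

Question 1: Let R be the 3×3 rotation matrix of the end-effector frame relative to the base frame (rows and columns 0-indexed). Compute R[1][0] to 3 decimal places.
End-effector x-axis (col 0 of R) = (0.5000,-0.8660,0.0000)
R[1][0] = -0.8660

-0.866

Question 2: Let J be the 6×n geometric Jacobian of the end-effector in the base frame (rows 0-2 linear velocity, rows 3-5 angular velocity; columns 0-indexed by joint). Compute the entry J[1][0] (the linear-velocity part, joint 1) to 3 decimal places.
4.330

axis z_0 = ẑ; lever o_n−o_0 = (4.3301,2.5000,5.0000)
cross product → J_v[:, 0] = (-2.5000,4.3301,0.0000)
J_ω[:, 0] = z_0
entry J[1][0] = 4.3301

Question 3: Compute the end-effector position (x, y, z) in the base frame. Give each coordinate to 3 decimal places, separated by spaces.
after link 1: o_1 = (4.3301, 2.5000, 0.0000)
after link 2: o_2 = (4.3301, 2.5000, 5.0000)

4.330 2.500 5.000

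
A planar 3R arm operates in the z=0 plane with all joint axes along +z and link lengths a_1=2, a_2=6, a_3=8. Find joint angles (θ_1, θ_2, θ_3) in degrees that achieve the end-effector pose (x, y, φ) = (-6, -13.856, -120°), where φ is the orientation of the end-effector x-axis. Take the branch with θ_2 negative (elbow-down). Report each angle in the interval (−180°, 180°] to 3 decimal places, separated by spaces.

wrist centre = target − a_3·(cos φ, sin φ) = (-2.0000, -6.9278)
cos θ_2 = (51.9944−2²−6²)/(2·2·6) = 0.4998; θ_2 = -60.0155° (elbow-down)
β = atan2(-6.9278,-2.0000) = -106.1030°; ψ = atan2(-5.1970,4.9986) = -46.1147°
θ_1 = β − ψ = -59.9884°
θ_3 = φ − θ_1 − θ_2 = 0.0039° (wrapped to (-180°,180°])

-59.988 -60.016 0.004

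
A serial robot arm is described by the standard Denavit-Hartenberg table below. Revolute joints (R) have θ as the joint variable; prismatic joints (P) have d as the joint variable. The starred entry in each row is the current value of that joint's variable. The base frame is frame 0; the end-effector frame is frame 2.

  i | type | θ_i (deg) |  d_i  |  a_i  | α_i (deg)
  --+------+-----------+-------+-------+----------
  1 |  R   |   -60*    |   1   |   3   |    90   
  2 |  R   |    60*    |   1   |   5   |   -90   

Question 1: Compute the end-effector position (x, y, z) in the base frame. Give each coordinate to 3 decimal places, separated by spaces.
1.884 -5.263 5.330

after link 1: o_1 = (1.5000, -2.5981, 1.0000)
after link 2: o_2 = (1.8840, -5.2631, 5.3301)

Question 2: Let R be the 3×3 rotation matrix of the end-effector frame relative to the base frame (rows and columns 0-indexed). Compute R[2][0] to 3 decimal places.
0.866

End-effector x-axis (col 0 of R) = (0.2500,-0.4330,0.8660)
R[2][0] = 0.8660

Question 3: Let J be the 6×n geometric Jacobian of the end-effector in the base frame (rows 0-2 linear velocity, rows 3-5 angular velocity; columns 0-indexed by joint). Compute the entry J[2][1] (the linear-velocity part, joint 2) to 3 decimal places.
2.500

axis z_1 = (-0.8660,-0.5000,0.0000); lever o_n−o_1 = (0.3840,-2.6651,4.3301)
cross product → J_v[:, 1] = (-2.1651,3.7500,2.5000)
J_ω[:, 1] = z_1
entry J[2][1] = 2.5000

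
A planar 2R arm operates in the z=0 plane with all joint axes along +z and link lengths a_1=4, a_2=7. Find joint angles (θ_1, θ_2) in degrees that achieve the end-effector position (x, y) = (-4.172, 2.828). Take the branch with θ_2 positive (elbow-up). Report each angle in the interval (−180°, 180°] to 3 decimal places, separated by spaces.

cos θ_2 = (25.4032−4²−7²)/(2·4·7) = -0.7071; θ_2 = 134.9983° (elbow-up)
β = atan2(2.8280,-4.1720) = 145.8685°; ψ = atan2(4.9499,-0.9496) = 100.8599°
θ_1 = β − ψ = 45.0087°

45.009 134.998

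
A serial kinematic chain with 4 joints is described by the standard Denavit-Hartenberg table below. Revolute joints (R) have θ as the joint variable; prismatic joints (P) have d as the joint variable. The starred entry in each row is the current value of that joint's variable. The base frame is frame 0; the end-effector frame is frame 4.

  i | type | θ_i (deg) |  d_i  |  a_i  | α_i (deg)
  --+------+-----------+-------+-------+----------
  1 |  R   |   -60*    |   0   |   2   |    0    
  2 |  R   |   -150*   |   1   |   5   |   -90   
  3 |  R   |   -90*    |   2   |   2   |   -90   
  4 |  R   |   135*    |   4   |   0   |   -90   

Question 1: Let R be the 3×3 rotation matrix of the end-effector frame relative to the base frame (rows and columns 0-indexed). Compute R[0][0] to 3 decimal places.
0.354

End-effector x-axis (col 0 of R) = (0.3536,0.6124,-0.7071)
R[0][0] = 0.3536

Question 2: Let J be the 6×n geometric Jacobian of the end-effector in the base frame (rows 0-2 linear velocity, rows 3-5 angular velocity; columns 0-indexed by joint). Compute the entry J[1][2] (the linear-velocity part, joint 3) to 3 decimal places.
1.000

axis z_2 = (-0.5000,-0.8660,0.0000); lever o_n−o_2 = (-4.4641,0.2679,2.0000)
cross product → J_v[:, 2] = (-1.7321,1.0000,-4.0000)
J_ω[:, 2] = z_2
entry J[1][2] = 1.0000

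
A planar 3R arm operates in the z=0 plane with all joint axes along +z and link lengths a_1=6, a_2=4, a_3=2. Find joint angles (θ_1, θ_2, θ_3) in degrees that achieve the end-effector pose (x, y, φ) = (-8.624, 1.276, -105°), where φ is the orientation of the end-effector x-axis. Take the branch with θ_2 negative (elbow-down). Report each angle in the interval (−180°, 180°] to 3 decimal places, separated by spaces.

-178.178 -59.995 133.174

wrist centre = target − a_3·(cos φ, sin φ) = (-8.1064, 3.2079)
cos θ_2 = (76.0034−6²−4²)/(2·6·4) = 0.5001; θ_2 = -59.9953° (elbow-down)
β = atan2(3.2079,-8.1064) = 158.4103°; ψ = atan2(-3.4639,8.0003) = -23.4115°
θ_1 = β − ψ = 181.8218°
θ_3 = φ − θ_1 − θ_2 = 133.1735° (wrapped to (-180°,180°])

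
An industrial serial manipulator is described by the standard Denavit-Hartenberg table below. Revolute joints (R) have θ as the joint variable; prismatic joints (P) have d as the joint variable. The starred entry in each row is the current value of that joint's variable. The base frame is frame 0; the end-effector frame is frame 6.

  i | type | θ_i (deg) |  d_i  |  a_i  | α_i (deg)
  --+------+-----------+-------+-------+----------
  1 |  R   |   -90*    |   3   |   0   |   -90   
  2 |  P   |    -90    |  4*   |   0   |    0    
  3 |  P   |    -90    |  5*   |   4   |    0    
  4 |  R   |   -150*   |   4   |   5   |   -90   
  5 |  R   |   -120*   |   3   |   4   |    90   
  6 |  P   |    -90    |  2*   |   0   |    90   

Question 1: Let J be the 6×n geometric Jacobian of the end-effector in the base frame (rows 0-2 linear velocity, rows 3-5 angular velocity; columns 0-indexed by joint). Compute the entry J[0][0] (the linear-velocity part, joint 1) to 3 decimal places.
axis z_0 = ẑ; lever o_n−o_0 = (15.4641,4.4019,-0.2321)
cross product → J_v[:, 0] = (-4.4019,15.4641,0.0000)
J_ω[:, 0] = z_0
entry J[0][0] = -4.4019

-4.402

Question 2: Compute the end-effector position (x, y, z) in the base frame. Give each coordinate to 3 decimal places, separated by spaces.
15.464 4.402 -0.232

after link 1: o_1 = (0.0000, 0.0000, 3.0000)
after link 2: o_2 = (4.0000, 0.0000, 3.0000)
after link 3: o_3 = (9.0000, 4.0000, 3.0000)
after link 4: o_4 = (13.0000, -0.3301, 0.5000)
after link 5: o_5 = (16.4641, 2.9019, -1.0981)
after link 6: o_6 = (15.4641, 4.4019, -0.2321)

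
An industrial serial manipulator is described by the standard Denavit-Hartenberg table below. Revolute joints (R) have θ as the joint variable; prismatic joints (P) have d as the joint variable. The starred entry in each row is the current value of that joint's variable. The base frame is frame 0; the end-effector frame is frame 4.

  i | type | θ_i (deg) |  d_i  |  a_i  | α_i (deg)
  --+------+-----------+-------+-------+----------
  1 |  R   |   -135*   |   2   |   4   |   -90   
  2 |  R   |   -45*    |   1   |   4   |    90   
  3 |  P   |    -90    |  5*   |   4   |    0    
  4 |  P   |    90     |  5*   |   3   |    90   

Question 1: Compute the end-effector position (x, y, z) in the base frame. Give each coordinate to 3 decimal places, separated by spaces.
after link 1: o_1 = (-2.8284, -2.8284, 2.0000)
after link 2: o_2 = (-4.1213, -5.5355, 4.8284)
after link 3: o_3 = (-4.4497, -0.2071, 8.3640)
after link 4: o_4 = (-3.4497, 0.7929, 14.0208)

-3.450 0.793 14.021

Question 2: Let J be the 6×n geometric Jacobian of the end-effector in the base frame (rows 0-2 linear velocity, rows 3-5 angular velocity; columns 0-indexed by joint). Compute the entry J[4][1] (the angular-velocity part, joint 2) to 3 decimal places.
-0.707

axis z_1 = (0.7071,-0.7071,0.0000); lever o_n−o_1 = (-0.6213,3.6213,12.0208)
cross product → J_v[:, 1] = (-8.5000,-8.5000,2.1213)
J_ω[:, 1] = z_1
entry J[4][1] = -0.7071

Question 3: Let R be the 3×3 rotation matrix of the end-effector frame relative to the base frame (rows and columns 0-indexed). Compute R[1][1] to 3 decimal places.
End-effector y-axis (col 1 of R) = (0.5000,0.5000,0.7071)
R[1][1] = 0.5000

0.500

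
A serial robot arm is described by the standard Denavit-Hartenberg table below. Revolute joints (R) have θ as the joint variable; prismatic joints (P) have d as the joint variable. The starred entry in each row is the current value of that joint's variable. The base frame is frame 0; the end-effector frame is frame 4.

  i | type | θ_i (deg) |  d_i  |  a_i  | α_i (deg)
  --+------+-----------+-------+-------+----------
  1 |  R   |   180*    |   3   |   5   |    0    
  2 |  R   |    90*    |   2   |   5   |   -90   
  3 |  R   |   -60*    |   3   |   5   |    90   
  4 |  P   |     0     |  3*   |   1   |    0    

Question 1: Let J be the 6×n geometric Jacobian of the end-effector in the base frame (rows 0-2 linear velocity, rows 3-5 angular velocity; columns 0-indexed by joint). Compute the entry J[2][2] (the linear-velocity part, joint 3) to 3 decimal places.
axis z_2 = (1.0000,-0.0000,0.0000); lever o_n−o_2 = (3.0000,-0.4019,6.6962)
cross product → J_v[:, 2] = (-0.0000,-6.6962,-0.4019)
J_ω[:, 2] = z_2
entry J[2][2] = -0.4019

-0.402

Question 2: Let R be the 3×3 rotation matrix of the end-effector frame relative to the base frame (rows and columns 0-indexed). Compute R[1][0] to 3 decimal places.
End-effector x-axis (col 0 of R) = (-0.0000,-0.5000,0.8660)
R[1][0] = -0.5000

-0.500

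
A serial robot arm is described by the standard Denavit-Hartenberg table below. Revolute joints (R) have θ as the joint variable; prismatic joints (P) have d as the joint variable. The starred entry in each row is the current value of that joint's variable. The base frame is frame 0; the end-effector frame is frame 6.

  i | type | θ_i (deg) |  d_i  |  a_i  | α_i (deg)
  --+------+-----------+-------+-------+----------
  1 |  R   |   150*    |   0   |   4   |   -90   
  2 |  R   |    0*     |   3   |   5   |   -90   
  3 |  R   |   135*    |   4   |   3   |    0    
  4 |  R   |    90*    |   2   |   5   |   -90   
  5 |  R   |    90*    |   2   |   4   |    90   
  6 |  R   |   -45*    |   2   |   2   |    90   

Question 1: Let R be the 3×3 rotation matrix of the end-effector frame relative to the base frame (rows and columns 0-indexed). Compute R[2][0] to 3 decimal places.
0.707

End-effector x-axis (col 0 of R) = (0.6830,0.1830,0.7071)
R[2][0] = 0.7071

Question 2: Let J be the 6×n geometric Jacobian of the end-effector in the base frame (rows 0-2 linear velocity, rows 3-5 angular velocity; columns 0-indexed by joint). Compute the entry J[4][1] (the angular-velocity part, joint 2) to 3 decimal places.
axis z_1 = (-0.5000,-0.8660,0.0000); lever o_n−o_1 = (-1.6864,-6.2347,-0.5858)
cross product → J_v[:, 1] = (0.5073,-0.2929,1.6569)
J_ω[:, 1] = z_1
entry J[4][1] = -0.8660

-0.866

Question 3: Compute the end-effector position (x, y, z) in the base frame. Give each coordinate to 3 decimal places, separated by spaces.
-5.151 -4.235 -0.586

after link 1: o_1 = (-3.4641, 2.0000, 0.0000)
after link 2: o_2 = (-9.2942, 1.9019, 0.0000)
after link 3: o_3 = (-6.3965, 2.6784, -4.0000)
after link 4: o_4 = (-5.1024, -2.1512, -6.0000)
after link 5: o_5 = (-7.0342, -2.6689, -2.0000)
after link 6: o_6 = (-5.1505, -4.2347, -0.5858)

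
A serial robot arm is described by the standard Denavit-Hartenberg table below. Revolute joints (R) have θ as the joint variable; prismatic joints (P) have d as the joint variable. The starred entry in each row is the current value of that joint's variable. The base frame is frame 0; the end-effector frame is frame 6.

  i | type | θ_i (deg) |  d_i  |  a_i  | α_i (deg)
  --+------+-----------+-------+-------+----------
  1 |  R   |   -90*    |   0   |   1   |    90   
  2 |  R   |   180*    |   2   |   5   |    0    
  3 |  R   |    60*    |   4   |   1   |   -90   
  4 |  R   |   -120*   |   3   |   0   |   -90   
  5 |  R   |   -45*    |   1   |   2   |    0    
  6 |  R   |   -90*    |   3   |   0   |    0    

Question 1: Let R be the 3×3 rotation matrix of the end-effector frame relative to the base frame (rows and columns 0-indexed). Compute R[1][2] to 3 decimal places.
0.433

End-effector z-axis (col 2 of R) = (-0.5000,0.4330,-0.7500)
R[1][2] = 0.4330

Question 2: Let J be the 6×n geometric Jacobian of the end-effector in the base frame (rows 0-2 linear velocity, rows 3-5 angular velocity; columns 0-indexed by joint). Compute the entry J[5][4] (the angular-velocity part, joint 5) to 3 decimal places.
axis z_4 = (-0.5000,0.4330,-0.7500); lever o_n−o_4 = (-3.2247,0.1538,-3.0947)
cross product → J_v[:, 4] = (-1.2247,0.8712,1.3195)
J_ω[:, 4] = z_4
entry J[5][4] = -0.7500

-0.750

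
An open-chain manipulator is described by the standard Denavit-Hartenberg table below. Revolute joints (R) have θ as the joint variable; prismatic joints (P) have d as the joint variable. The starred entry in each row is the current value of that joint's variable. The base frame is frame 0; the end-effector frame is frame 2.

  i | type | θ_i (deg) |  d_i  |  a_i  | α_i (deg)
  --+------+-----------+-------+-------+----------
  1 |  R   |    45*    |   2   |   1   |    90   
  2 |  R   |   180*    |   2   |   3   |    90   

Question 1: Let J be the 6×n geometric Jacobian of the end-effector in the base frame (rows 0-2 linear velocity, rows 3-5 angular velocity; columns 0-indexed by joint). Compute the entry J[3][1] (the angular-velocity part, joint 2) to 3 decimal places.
0.707

axis z_1 = (0.7071,-0.7071,0.0000); lever o_n−o_1 = (-0.7071,-3.5355,0.0000)
cross product → J_v[:, 1] = (-0.0000,-0.0000,-3.0000)
J_ω[:, 1] = z_1
entry J[3][1] = 0.7071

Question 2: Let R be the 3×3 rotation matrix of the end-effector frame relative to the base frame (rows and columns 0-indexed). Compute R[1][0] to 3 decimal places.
-0.707

End-effector x-axis (col 0 of R) = (-0.7071,-0.7071,0.0000)
R[1][0] = -0.7071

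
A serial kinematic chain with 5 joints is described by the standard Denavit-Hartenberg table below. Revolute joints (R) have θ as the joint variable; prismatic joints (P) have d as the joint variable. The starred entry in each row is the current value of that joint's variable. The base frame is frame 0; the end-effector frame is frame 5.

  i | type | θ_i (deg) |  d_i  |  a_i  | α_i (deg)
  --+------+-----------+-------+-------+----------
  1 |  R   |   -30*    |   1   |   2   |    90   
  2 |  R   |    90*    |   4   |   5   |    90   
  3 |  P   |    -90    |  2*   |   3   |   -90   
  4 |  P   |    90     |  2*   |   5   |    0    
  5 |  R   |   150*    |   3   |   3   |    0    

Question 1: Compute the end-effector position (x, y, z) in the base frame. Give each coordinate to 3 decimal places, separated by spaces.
after link 1: o_1 = (1.7321, -1.0000, 1.0000)
after link 2: o_2 = (-0.2679, -4.4641, 6.0000)
after link 3: o_3 = (2.9641, -2.8660, 6.0000)
after link 4: o_4 = (-1.3660, -0.3660, 8.0000)
after link 5: o_5 = (0.1340, -2.9641, 11.0000)

0.134 -2.964 11.000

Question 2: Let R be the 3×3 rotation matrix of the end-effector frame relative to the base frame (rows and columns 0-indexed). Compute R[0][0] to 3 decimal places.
End-effector x-axis (col 0 of R) = (0.5000,-0.8660,-0.0000)
R[0][0] = 0.5000

0.500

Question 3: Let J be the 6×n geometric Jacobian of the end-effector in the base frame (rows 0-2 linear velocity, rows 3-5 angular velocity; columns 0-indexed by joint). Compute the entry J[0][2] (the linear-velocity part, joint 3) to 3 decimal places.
0.866

prismatic axis z_2 = (0.8660,-0.5000,-0.0000)
J_v[:, 2] = z_2; J_ω[:, 2] = (0,0,0)
entry J[0][2] = 0.8660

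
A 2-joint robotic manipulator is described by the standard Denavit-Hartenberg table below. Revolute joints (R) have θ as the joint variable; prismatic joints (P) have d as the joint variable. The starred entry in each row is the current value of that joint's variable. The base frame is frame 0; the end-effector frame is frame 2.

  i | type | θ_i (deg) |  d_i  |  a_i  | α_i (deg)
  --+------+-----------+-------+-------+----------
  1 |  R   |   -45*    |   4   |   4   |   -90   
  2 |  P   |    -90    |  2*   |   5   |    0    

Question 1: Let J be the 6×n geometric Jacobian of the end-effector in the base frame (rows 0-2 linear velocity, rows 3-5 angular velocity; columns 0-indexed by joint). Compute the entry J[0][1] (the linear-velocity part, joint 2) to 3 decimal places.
0.707

prismatic axis z_1 = (0.7071,0.7071,0.0000)
J_v[:, 1] = z_1; J_ω[:, 1] = (0,0,0)
entry J[0][1] = 0.7071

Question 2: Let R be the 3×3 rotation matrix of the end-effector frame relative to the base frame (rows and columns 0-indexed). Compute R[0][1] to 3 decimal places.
0.707

End-effector y-axis (col 1 of R) = (0.7071,-0.7071,-0.0000)
R[0][1] = 0.7071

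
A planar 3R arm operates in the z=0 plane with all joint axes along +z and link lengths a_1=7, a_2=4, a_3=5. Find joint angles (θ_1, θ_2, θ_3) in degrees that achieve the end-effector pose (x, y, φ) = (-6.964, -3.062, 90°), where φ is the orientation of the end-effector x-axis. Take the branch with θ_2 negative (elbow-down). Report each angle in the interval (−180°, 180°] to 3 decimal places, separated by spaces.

wrist centre = target − a_3·(cos φ, sin φ) = (-6.9640, -8.0620)
cos θ_2 = (113.4931−7²−4²)/(2·7·4) = 0.8659; θ_2 = -30.0088° (elbow-down)
β = atan2(-8.0620,-6.9640) = -130.8206°; ψ = atan2(-2.0005,10.4638) = -10.8235°
θ_1 = β − ψ = -119.9971°
θ_3 = φ − θ_1 − θ_2 = -119.9941° (wrapped to (-180°,180°])

-119.997 -30.009 -119.994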